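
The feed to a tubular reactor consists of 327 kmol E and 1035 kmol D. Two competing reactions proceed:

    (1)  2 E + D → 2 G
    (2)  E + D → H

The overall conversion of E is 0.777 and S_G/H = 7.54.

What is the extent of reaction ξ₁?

ξ₁ = 112 kmol

Conversion of E: E consumed = 0.777 × 327 = 254.1 kmol = 2ξ₁ + 1ξ₂.
Selectivity: 2ξ₁ / (1ξ₂) = 7.54 → ξ₁ = 3.77 ξ₂.
Substitute: (2·3.77 + 1) ξ₂ = 254.1 → ξ₂ = 29.75 kmol, ξ₁ = 112.2 kmol.
Outlet amounts (n = n₀ + Σ ν·ξ):
  E: 327 − 2(112.2) − 1(29.75) = 72.92
  D: 1035 − 1(112.2) − 1(29.75) = 893.1
  G: 0 + 2(112.2) = 224.3
  H: 0 + 1(29.75) = 29.75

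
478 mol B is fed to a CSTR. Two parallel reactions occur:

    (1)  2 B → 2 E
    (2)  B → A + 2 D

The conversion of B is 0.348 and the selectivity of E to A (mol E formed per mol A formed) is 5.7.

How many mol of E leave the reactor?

Conversion of B: B consumed = 0.348 × 478 = 166.3 mol = 2ξ₁ + 1ξ₂.
Selectivity: 2ξ₁ / (1ξ₂) = 5.7 → ξ₁ = 2.85 ξ₂.
Substitute: (2·2.85 + 1) ξ₂ = 166.3 → ξ₂ = 24.83 mol, ξ₁ = 70.76 mol.
Outlet amounts (n = n₀ + Σ ν·ξ):
  B: 478 − 2(70.76) − 1(24.83) = 311.7
  E: 0 + 2(70.76) = 141.5
  A: 0 + 1(24.83) = 24.83
  D: 0 + 2(24.83) = 49.65

142 mol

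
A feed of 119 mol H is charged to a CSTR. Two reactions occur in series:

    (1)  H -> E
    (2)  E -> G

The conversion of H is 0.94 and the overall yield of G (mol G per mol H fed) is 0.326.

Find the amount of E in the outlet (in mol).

73.1 mol

Conversion of H: H consumed = 1ξ₁ = 0.94 × 119 → ξ₁ = 111.9 mol.
Yield of G: 1ξ₂ / 119 = 0.326 → ξ₂ = 38.79 mol.
Outlet amounts (n = n₀ + Σ ν·ξ):
  H: 119 − 1(111.9) = 7.14
  E: 0 + 1(111.9) − 1(38.79) = 73.07
  G: 0 + 1(38.79) = 38.79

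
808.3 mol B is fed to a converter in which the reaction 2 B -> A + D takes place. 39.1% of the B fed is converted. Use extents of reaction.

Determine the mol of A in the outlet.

B reacted = 0.391 × 808.3 = 316 mol; ν_B = −2, so ξ = 316/2 = 158 mol.
Outlet amounts (n = n₀ + ν ξ):
  B: 808.3 − 2(158) = 492.3
  A: 0 + 1(158) = 158
  D: 0 + 1(158) = 158

158 mol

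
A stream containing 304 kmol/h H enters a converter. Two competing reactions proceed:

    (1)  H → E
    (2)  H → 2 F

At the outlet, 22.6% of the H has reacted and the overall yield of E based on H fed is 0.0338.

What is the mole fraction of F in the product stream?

Yield of E: 1ξ₁ / 304 = 0.0338 → ξ₁ = 10.28 kmol/h.
Conversion of H: 1ξ₁ + 1ξ₂ = 0.226 × 304 = 68.7 → ξ₂ = 58.43 kmol/h.
Outlet amounts (n = n₀ + Σ ν·ξ):
  H: 304 − 1(10.28) − 1(58.43) = 235.3
  E: 0 + 1(10.28) = 10.28
  F: 0 + 2(58.43) = 116.9
Total out = 362.4 kmol/h; y_F = 116.9 / 362.4 = 0.3224.

0.322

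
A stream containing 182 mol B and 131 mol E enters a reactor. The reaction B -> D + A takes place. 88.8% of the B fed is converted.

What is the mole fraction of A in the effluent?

0.341

B reacted = 0.888 × 182 = 161.6 mol; ν_B = −1, so ξ = 161.6/1 = 161.6 mol.
Outlet amounts (n = n₀ + ν ξ):
  B: 182 − 1(161.6) = 20.38
  D: 0 + 1(161.6) = 161.6
  A: 0 + 1(161.6) = 161.6
  E: 131 (inert)
Total out = 474.6 mol; y_A = 161.6 / 474.6 = 0.3405.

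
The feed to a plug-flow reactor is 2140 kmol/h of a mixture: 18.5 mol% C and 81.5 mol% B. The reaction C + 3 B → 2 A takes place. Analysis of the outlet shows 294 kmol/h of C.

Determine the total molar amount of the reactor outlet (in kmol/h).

1940 kmol/h

For C: n = n₀ − 1ξ → 294 = 395.9 − 1ξ, giving ξ = 101.9 kmol/h.
Outlet amounts (n = n₀ + ν ξ):
  C: 395.9 − 1(101.9) = 294
  B: 1744 − 3(101.9) = 1438
  A: 0 + 2(101.9) = 203.8
Total out = 294 + 1438 + 203.8 = 1936 kmol/h.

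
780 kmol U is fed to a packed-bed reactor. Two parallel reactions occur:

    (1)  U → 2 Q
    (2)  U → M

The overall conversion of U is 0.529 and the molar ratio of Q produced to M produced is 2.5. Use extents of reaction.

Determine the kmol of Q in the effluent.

Conversion of U: U consumed = 0.529 × 780 = 412.6 kmol = 1ξ₁ + 1ξ₂.
Selectivity: 2ξ₁ / (1ξ₂) = 2.5 → ξ₁ = 1.25 ξ₂.
Substitute: (1·1.25 + 1) ξ₂ = 412.6 → ξ₂ = 183.4 kmol, ξ₁ = 229.2 kmol.
Outlet amounts (n = n₀ + Σ ν·ξ):
  U: 780 − 1(229.2) − 1(183.4) = 367.4
  Q: 0 + 2(229.2) = 458.5
  M: 0 + 1(183.4) = 183.4

458 kmol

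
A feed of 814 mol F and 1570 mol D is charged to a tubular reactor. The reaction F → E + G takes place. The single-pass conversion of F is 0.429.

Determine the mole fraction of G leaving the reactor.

0.128

F reacted = 0.429 × 814 = 349.2 mol; ν_F = −1, so ξ = 349.2/1 = 349.2 mol.
Outlet amounts (n = n₀ + ν ξ):
  F: 814 − 1(349.2) = 464.8
  E: 0 + 1(349.2) = 349.2
  G: 0 + 1(349.2) = 349.2
  D: 1570 (inert)
Total out = 2733 mol; y_G = 349.2 / 2733 = 0.1278.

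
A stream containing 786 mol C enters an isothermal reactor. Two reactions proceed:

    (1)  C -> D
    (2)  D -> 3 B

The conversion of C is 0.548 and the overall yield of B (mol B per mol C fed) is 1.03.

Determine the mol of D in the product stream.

Conversion of C: C consumed = 1ξ₁ = 0.548 × 786 → ξ₁ = 430.7 mol.
Yield of B: 3ξ₂ / 786 = 1.03 → ξ₂ = 269.9 mol.
Outlet amounts (n = n₀ + Σ ν·ξ):
  C: 786 − 1(430.7) = 355.3
  D: 0 + 1(430.7) − 1(269.9) = 160.9
  B: 0 + 3(269.9) = 809.6

161 mol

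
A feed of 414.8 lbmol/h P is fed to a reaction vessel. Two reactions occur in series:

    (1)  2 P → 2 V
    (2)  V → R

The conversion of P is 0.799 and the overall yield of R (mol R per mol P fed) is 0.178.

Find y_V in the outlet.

Conversion of P: P consumed = 2ξ₁ = 0.799 × 414.8 → ξ₁ = 165.7 lbmol/h.
Yield of R: 1ξ₂ / 414.8 = 0.178 → ξ₂ = 73.83 lbmol/h.
Outlet amounts (n = n₀ + Σ ν·ξ):
  P: 414.8 − 2(165.7) = 83.37
  V: 0 + 2(165.7) − 1(73.83) = 257.6
  R: 0 + 1(73.83) = 73.83
Total out = 414.8 lbmol/h; y_V = 257.6 / 414.8 = 0.621.

0.621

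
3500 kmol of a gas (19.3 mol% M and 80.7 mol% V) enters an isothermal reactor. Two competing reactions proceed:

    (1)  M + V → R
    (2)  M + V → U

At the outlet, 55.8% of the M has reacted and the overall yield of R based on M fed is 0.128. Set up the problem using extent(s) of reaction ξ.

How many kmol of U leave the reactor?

Yield of R: 1ξ₁ / 675.5 = 0.128 → ξ₁ = 86.46 kmol.
Conversion of M: 1ξ₁ + 1ξ₂ = 0.558 × 675.5 = 376.9 → ξ₂ = 290.5 kmol.
Outlet amounts (n = n₀ + Σ ν·ξ):
  M: 675.5 − 1(86.46) − 1(290.5) = 298.6
  V: 2824 − 1(86.46) − 1(290.5) = 2448
  R: 0 + 1(86.46) = 86.46
  U: 0 + 1(290.5) = 290.5

290 kmol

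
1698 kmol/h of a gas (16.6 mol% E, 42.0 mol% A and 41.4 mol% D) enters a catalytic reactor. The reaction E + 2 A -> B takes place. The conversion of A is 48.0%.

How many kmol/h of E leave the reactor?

A reacted = 0.48 × 713.2 = 342.3 kmol/h; ν_A = −2, so ξ = 342.3/2 = 171.2 kmol/h.
Outlet amounts (n = n₀ + ν ξ):
  E: 281.9 − 1(171.2) = 110.7
  A: 713.2 − 2(171.2) = 370.8
  B: 0 + 1(171.2) = 171.2
  D: 703 (inert)

111 kmol/h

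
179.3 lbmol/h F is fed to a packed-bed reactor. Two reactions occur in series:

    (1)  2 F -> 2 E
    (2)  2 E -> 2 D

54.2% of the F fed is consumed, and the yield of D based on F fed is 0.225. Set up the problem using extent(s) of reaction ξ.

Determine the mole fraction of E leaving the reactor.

Conversion of F: F consumed = 2ξ₁ = 0.542 × 179.3 → ξ₁ = 48.59 lbmol/h.
Yield of D: 2ξ₂ / 179.3 = 0.225 → ξ₂ = 20.17 lbmol/h.
Outlet amounts (n = n₀ + Σ ν·ξ):
  F: 179.3 − 2(48.59) = 82.12
  E: 0 + 2(48.59) − 2(20.17) = 56.84
  D: 0 + 2(20.17) = 40.34
Total out = 179.3 lbmol/h; y_E = 56.84 / 179.3 = 0.317.

0.317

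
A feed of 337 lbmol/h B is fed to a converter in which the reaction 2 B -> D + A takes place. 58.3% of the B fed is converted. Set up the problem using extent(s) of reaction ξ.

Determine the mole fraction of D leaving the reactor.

B reacted = 0.583 × 337 = 196.5 lbmol/h; ν_B = −2, so ξ = 196.5/2 = 98.24 lbmol/h.
Outlet amounts (n = n₀ + ν ξ):
  B: 337 − 2(98.24) = 140.5
  D: 0 + 1(98.24) = 98.24
  A: 0 + 1(98.24) = 98.24
Total out = 337 lbmol/h; y_D = 98.24 / 337 = 0.2915.

0.291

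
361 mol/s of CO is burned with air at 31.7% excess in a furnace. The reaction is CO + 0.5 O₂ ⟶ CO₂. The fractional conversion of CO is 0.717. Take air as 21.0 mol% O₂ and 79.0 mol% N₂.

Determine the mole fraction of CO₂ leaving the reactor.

Stoichiometric O₂ = 0.5 × 361 = 180.5 mol/s; O₂ fed = 180.5 × 1.317 = 237.7 mol/s.
N₂ fed = 237.7 × 79/21 = 894.3 mol/s.
Fuel reacted = 0.717 × 361 → ξ = 258.8 mol/s.
Outlet (n = n₀ + ν ξ):
  CO: 361 − 1(258.8) = 102.2
  O₂: 237.7 − 0.5(258.8) = 108.3
  N₂: 894.3 (inert)
  CO₂: 0 + 1(258.8) = 258.8
Total out = 1364 mol/s; y_CO₂ = 258.8 / 1364 = 0.1898.

0.19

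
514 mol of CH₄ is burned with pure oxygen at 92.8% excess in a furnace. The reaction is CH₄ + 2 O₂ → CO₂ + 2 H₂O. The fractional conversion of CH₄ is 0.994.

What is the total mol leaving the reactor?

Stoichiometric O₂ = 2 × 514 = 1028 mol; O₂ fed = 1028 × 1.928 = 1982 mol.
Fuel reacted = 0.994 × 514 → ξ = 510.9 mol.
Outlet (n = n₀ + ν ξ):
  CH₄: 514 − 1(510.9) = 3.084
  O₂: 1982 − 2(510.9) = 960.2
  CO₂: 0 + 1(510.9) = 510.9
  H₂O: 0 + 2(510.9) = 1022
Total out = 3.084 + 960.2 + 510.9 + 1022 = 2496 mol.

2500 mol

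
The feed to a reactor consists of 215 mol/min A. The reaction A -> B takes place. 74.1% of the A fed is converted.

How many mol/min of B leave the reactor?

159 mol/min

A reacted = 0.741 × 215 = 159.3 mol/min; ν_A = −1, so ξ = 159.3/1 = 159.3 mol/min.
Outlet amounts (n = n₀ + ν ξ):
  A: 215 − 1(159.3) = 55.69
  B: 0 + 1(159.3) = 159.3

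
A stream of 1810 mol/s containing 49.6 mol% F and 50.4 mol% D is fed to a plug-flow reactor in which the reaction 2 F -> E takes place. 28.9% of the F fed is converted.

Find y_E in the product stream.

0.0772

F reacted = 0.289 × 897.8 = 259.5 mol/s; ν_F = −2, so ξ = 259.5/2 = 129.7 mol/s.
Outlet amounts (n = n₀ + ν ξ):
  F: 897.8 − 2(129.7) = 638.3
  E: 0 + 1(129.7) = 129.7
  D: 912.2 (inert)
Total out = 1680 mol/s; y_E = 129.7 / 1680 = 0.07721.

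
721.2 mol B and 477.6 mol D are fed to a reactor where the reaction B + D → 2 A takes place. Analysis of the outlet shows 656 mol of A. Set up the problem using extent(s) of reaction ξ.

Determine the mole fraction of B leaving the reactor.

For A: n = n₀ + 2ξ → 656 = 0 + 2ξ, giving ξ = 328 mol.
Outlet amounts (n = n₀ + ν ξ):
  B: 721.2 − 1(328) = 393.2
  D: 477.6 − 1(328) = 149.6
  A: 0 + 2(328) = 656
Total out = 1199 mol; y_B = 393.2 / 1199 = 0.328.

0.328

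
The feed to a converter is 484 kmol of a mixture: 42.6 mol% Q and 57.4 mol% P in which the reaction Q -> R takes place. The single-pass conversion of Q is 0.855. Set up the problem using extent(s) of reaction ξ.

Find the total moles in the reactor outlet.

484 kmol

Q reacted = 0.855 × 206.2 = 176.3 kmol; ν_Q = −1, so ξ = 176.3/1 = 176.3 kmol.
Outlet amounts (n = n₀ + ν ξ):
  Q: 206.2 − 1(176.3) = 29.9
  R: 0 + 1(176.3) = 176.3
  P: 277.8 (inert)
Total out = 29.9 + 176.3 + 277.8 = 484 kmol.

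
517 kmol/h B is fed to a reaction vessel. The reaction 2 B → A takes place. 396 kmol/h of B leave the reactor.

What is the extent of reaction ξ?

ξ = 60.5 kmol/h

For B: n = n₀ − 2ξ → 396 = 517 − 2ξ, giving ξ = 60.5 kmol/h.
Outlet amounts (n = n₀ + ν ξ):
  B: 517 − 2(60.5) = 396
  A: 0 + 1(60.5) = 60.5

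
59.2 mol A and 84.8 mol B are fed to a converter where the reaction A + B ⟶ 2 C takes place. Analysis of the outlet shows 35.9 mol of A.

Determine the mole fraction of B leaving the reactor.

For A: n = n₀ − 1ξ → 35.9 = 59.2 − 1ξ, giving ξ = 23.3 mol.
Outlet amounts (n = n₀ + ν ξ):
  A: 59.2 − 1(23.3) = 35.9
  B: 84.8 − 1(23.3) = 61.5
  C: 0 + 2(23.3) = 46.6
Total out = 144 mol; y_B = 61.5 / 144 = 0.4271.

0.427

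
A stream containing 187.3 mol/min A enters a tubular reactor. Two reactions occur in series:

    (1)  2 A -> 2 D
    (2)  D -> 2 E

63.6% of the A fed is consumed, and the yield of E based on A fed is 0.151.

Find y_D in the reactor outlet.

Conversion of A: A consumed = 2ξ₁ = 0.636 × 187.3 → ξ₁ = 59.56 mol/min.
Yield of E: 2ξ₂ / 187.3 = 0.151 → ξ₂ = 14.14 mol/min.
Outlet amounts (n = n₀ + Σ ν·ξ):
  A: 187.3 − 2(59.56) = 68.18
  D: 0 + 2(59.56) − 1(14.14) = 105
  E: 0 + 2(14.14) = 28.28
Total out = 201.4 mol/min; y_D = 105 / 201.4 = 0.5212.

0.521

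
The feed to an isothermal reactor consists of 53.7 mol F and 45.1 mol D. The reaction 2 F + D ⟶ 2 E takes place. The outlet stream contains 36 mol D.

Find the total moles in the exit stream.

For D: n = n₀ − 1ξ → 36 = 45.1 − 1ξ, giving ξ = 9.1 mol.
Outlet amounts (n = n₀ + ν ξ):
  F: 53.7 − 2(9.1) = 35.5
  D: 45.1 − 1(9.1) = 36
  E: 0 + 2(9.1) = 18.2
Total out = 35.5 + 36 + 18.2 = 89.7 mol.

89.7 mol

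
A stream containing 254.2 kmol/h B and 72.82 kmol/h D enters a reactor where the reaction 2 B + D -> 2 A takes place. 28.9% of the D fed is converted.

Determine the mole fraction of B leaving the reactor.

0.693

D reacted = 0.289 × 72.82 = 21.04 kmol/h; ν_D = −1, so ξ = 21.04/1 = 21.04 kmol/h.
Outlet amounts (n = n₀ + ν ξ):
  B: 254.2 − 2(21.04) = 212.1
  D: 72.82 − 1(21.04) = 51.78
  A: 0 + 2(21.04) = 42.09
Total out = 306 kmol/h; y_B = 212.1 / 306 = 0.6932.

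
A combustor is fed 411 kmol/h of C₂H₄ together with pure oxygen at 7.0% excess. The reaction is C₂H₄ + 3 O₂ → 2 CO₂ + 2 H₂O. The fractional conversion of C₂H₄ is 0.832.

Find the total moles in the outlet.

1730 kmol/h

Stoichiometric O₂ = 3 × 411 = 1233 kmol/h; O₂ fed = 1233 × 1.070 = 1319 kmol/h.
Fuel reacted = 0.832 × 411 → ξ = 342 kmol/h.
Outlet (n = n₀ + ν ξ):
  C₂H₄: 411 − 1(342) = 69.05
  O₂: 1319 − 3(342) = 293.5
  CO₂: 0 + 2(342) = 683.9
  H₂O: 0 + 2(342) = 683.9
Total out = 69.05 + 293.5 + 683.9 + 683.9 = 1730 kmol/h.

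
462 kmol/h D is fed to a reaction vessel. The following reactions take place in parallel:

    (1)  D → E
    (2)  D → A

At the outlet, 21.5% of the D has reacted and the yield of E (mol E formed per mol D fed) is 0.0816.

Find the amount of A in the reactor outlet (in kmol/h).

61.6 kmol/h

Yield of E: 1ξ₁ / 462 = 0.0816 → ξ₁ = 37.7 kmol/h.
Conversion of D: 1ξ₁ + 1ξ₂ = 0.215 × 462 = 99.33 → ξ₂ = 61.63 kmol/h.
Outlet amounts (n = n₀ + Σ ν·ξ):
  D: 462 − 1(37.7) − 1(61.63) = 362.7
  E: 0 + 1(37.7) = 37.7
  A: 0 + 1(61.63) = 61.63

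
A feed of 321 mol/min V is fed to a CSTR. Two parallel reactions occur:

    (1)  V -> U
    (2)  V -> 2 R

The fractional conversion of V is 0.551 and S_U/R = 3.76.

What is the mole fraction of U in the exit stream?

0.457

Conversion of V: V consumed = 0.551 × 321 = 176.9 mol/min = 1ξ₁ + 1ξ₂.
Selectivity: 1ξ₁ / (2ξ₂) = 3.76 → ξ₁ = 7.52 ξ₂.
Substitute: (1·7.52 + 1) ξ₂ = 176.9 → ξ₂ = 20.76 mol/min, ξ₁ = 156.1 mol/min.
Outlet amounts (n = n₀ + Σ ν·ξ):
  V: 321 − 1(156.1) − 1(20.76) = 144.1
  U: 0 + 1(156.1) = 156.1
  R: 0 + 2(20.76) = 41.52
Total out = 341.8 mol/min; y_U = 156.1 / 341.8 = 0.4568.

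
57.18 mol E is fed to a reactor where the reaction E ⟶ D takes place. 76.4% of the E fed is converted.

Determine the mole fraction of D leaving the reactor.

E reacted = 0.764 × 57.18 = 43.69 mol; ν_E = −1, so ξ = 43.69/1 = 43.69 mol.
Outlet amounts (n = n₀ + ν ξ):
  E: 57.18 − 1(43.69) = 13.49
  D: 0 + 1(43.69) = 43.69
Total out = 57.18 mol; y_D = 43.69 / 57.18 = 0.764.

0.764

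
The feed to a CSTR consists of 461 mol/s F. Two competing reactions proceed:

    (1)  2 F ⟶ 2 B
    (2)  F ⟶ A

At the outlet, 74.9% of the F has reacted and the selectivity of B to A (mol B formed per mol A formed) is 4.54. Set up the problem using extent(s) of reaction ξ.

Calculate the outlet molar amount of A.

Conversion of F: F consumed = 0.749 × 461 = 345.3 mol/s = 2ξ₁ + 1ξ₂.
Selectivity: 2ξ₁ / (1ξ₂) = 4.54 → ξ₁ = 2.27 ξ₂.
Substitute: (2·2.27 + 1) ξ₂ = 345.3 → ξ₂ = 62.33 mol/s, ξ₁ = 141.5 mol/s.
Outlet amounts (n = n₀ + Σ ν·ξ):
  F: 461 − 2(141.5) − 1(62.33) = 115.7
  B: 0 + 2(141.5) = 283
  A: 0 + 1(62.33) = 62.33

62.3 mol/s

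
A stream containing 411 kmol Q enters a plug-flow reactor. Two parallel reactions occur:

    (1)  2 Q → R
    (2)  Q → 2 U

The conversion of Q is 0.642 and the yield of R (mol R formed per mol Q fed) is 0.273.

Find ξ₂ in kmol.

Yield of R: 1ξ₁ / 411 = 0.273 → ξ₁ = 112.2 kmol.
Conversion of Q: 2ξ₁ + 1ξ₂ = 0.642 × 411 = 263.9 → ξ₂ = 39.46 kmol.
Outlet amounts (n = n₀ + Σ ν·ξ):
  Q: 411 − 2(112.2) − 1(39.46) = 147.1
  R: 0 + 1(112.2) = 112.2
  U: 0 + 2(39.46) = 78.91

ξ₂ = 39.5 kmol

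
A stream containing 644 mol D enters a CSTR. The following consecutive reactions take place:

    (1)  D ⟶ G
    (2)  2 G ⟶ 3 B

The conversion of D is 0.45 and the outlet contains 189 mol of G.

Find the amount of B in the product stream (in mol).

Conversion of D: D consumed = 1ξ₁ = 0.45 × 644 → ξ₁ = 289.8 mol.
G balance: n_G = 0 + 1ξ₁ − 2ξ₂ = 189 → ξ₂ = (1·289.8 − 189)/2 = 50.4 mol.
Outlet amounts (n = n₀ + Σ ν·ξ):
  D: 644 − 1(289.8) = 354.2
  G: 0 + 1(289.8) − 2(50.4) = 189
  B: 0 + 3(50.4) = 151.2

151 mol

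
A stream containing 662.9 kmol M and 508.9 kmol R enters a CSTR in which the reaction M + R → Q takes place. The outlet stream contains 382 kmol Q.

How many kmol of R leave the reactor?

127 kmol

For Q: n = n₀ + 1ξ → 382 = 0 + 1ξ, giving ξ = 382 kmol.
Outlet amounts (n = n₀ + ν ξ):
  M: 662.9 − 1(382) = 280.9
  R: 508.9 − 1(382) = 126.9
  Q: 0 + 1(382) = 382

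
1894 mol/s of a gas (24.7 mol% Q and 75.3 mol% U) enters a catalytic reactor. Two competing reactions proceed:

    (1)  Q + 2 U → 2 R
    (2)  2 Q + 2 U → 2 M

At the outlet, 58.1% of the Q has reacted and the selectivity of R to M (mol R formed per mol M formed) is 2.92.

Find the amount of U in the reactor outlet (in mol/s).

993 mol/s

Conversion of Q: Q consumed = 0.581 × 467.8 = 271.8 mol/s = 1ξ₁ + 2ξ₂.
Selectivity: 2ξ₁ / (2ξ₂) = 2.92 → ξ₁ = 2.92 ξ₂.
Substitute: (1·2.92 + 2) ξ₂ = 271.8 → ξ₂ = 55.24 mol/s, ξ₁ = 161.3 mol/s.
Outlet amounts (n = n₀ + Σ ν·ξ):
  Q: 467.8 − 1(161.3) − 2(55.24) = 196
  U: 1426 − 2(161.3) − 2(55.24) = 993.1
  R: 0 + 2(161.3) = 322.6
  M: 0 + 2(55.24) = 110.5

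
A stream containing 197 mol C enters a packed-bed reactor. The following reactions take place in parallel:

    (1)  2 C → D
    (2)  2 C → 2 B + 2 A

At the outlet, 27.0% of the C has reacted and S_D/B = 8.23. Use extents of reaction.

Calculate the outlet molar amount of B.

3.05 mol

Conversion of C: C consumed = 0.27 × 197 = 53.19 mol = 2ξ₁ + 2ξ₂.
Selectivity: 1ξ₁ / (2ξ₂) = 8.23 → ξ₁ = 16.46 ξ₂.
Substitute: (2·16.46 + 2) ξ₂ = 53.19 → ξ₂ = 1.523 mol, ξ₁ = 25.07 mol.
Outlet amounts (n = n₀ + Σ ν·ξ):
  C: 197 − 2(25.07) − 2(1.523) = 143.8
  D: 0 + 1(25.07) = 25.07
  B: 0 + 2(1.523) = 3.046
  A: 0 + 2(1.523) = 3.046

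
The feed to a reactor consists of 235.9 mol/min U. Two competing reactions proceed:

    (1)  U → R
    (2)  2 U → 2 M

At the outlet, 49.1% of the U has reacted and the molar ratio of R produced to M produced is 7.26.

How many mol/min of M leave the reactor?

Conversion of U: U consumed = 0.491 × 235.9 = 115.8 mol/min = 1ξ₁ + 2ξ₂.
Selectivity: 1ξ₁ / (2ξ₂) = 7.26 → ξ₁ = 14.52 ξ₂.
Substitute: (1·14.52 + 2) ξ₂ = 115.8 → ξ₂ = 7.011 mol/min, ξ₁ = 101.8 mol/min.
Outlet amounts (n = n₀ + Σ ν·ξ):
  U: 235.9 − 1(101.8) − 2(7.011) = 120.1
  R: 0 + 1(101.8) = 101.8
  M: 0 + 2(7.011) = 14.02

14 mol/min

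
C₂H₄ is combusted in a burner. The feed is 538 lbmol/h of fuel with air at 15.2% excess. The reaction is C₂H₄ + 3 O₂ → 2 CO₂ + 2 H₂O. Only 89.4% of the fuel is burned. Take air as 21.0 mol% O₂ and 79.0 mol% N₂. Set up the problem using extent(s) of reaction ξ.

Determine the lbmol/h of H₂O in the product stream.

962 lbmol/h

Stoichiometric O₂ = 3 × 538 = 1614 lbmol/h; O₂ fed = 1614 × 1.152 = 1859 lbmol/h.
N₂ fed = 1859 × 79/21 = 6995 lbmol/h.
Fuel reacted = 0.894 × 538 → ξ = 481 lbmol/h.
Outlet (n = n₀ + ν ξ):
  C₂H₄: 538 − 1(481) = 57.03
  O₂: 1859 − 3(481) = 416.4
  N₂: 6995 (inert)
  CO₂: 0 + 2(481) = 961.9
  H₂O: 0 + 2(481) = 961.9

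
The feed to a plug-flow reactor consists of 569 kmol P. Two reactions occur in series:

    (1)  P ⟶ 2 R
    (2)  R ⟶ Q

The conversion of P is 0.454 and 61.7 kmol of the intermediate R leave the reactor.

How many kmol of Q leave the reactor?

Conversion of P: P consumed = 1ξ₁ = 0.454 × 569 → ξ₁ = 258.3 kmol.
R balance: n_R = 0 + 2ξ₁ − 1ξ₂ = 61.7 → ξ₂ = (2·258.3 − 61.7)/1 = 455 kmol.
Outlet amounts (n = n₀ + Σ ν·ξ):
  P: 569 − 1(258.3) = 310.7
  R: 0 + 2(258.3) − 1(455) = 61.7
  Q: 0 + 1(455) = 455

455 kmol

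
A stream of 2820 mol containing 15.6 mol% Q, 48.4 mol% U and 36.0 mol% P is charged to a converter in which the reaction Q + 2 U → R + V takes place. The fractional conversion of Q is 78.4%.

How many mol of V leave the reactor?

345 mol

Q reacted = 0.784 × 439.9 = 344.9 mol; ν_Q = −1, so ξ = 344.9/1 = 344.9 mol.
Outlet amounts (n = n₀ + ν ξ):
  Q: 439.9 − 1(344.9) = 95.02
  U: 1365 − 2(344.9) = 675.1
  R: 0 + 1(344.9) = 344.9
  V: 0 + 1(344.9) = 344.9
  P: 1015 (inert)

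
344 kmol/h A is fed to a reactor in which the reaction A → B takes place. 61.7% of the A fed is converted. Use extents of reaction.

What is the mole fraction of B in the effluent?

A reacted = 0.617 × 344 = 212.2 kmol/h; ν_A = −1, so ξ = 212.2/1 = 212.2 kmol/h.
Outlet amounts (n = n₀ + ν ξ):
  A: 344 − 1(212.2) = 131.8
  B: 0 + 1(212.2) = 212.2
Total out = 344 kmol/h; y_B = 212.2 / 344 = 0.617.

0.617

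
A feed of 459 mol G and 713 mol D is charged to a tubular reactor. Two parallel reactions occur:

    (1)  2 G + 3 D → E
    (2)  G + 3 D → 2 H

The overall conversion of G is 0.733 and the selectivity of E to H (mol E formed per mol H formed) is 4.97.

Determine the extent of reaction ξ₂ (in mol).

ξ₂ = 16.1 mol

Conversion of G: G consumed = 0.733 × 459 = 336.4 mol = 2ξ₁ + 1ξ₂.
Selectivity: 1ξ₁ / (2ξ₂) = 4.97 → ξ₁ = 9.94 ξ₂.
Substitute: (2·9.94 + 1) ξ₂ = 336.4 → ξ₂ = 16.11 mol, ξ₁ = 160.2 mol.
Outlet amounts (n = n₀ + Σ ν·ξ):
  G: 459 − 2(160.2) − 1(16.11) = 122.6
  D: 713 − 3(160.2) − 3(16.11) = 184.2
  E: 0 + 1(160.2) = 160.2
  H: 0 + 2(16.11) = 32.23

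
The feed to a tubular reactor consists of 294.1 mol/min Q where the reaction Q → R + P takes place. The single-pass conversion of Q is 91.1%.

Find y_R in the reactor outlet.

Q reacted = 0.911 × 294.1 = 267.9 mol/min; ν_Q = −1, so ξ = 267.9/1 = 267.9 mol/min.
Outlet amounts (n = n₀ + ν ξ):
  Q: 294.1 − 1(267.9) = 26.17
  R: 0 + 1(267.9) = 267.9
  P: 0 + 1(267.9) = 267.9
Total out = 562 mol/min; y_R = 267.9 / 562 = 0.4767.

0.477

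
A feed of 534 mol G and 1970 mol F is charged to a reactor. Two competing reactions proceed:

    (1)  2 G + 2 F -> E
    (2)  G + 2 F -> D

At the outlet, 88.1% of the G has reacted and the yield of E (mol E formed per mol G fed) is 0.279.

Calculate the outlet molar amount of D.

Yield of E: 1ξ₁ / 534 = 0.279 → ξ₁ = 149 mol.
Conversion of G: 2ξ₁ + 1ξ₂ = 0.881 × 534 = 470.5 → ξ₂ = 172.5 mol.
Outlet amounts (n = n₀ + Σ ν·ξ):
  G: 534 − 2(149) − 1(172.5) = 63.55
  F: 1970 − 2(149) − 2(172.5) = 1327
  E: 0 + 1(149) = 149
  D: 0 + 1(172.5) = 172.5

172 mol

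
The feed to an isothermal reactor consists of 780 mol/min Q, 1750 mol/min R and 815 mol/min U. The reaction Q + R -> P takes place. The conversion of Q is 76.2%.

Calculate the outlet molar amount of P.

594 mol/min

Q reacted = 0.762 × 780 = 594.4 mol/min; ν_Q = −1, so ξ = 594.4/1 = 594.4 mol/min.
Outlet amounts (n = n₀ + ν ξ):
  Q: 780 − 1(594.4) = 185.6
  R: 1750 − 1(594.4) = 1156
  P: 0 + 1(594.4) = 594.4
  U: 815 (inert)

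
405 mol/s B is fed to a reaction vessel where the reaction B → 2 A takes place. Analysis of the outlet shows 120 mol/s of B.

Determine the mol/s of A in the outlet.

For B: n = n₀ − 1ξ → 120 = 405 − 1ξ, giving ξ = 285 mol/s.
Outlet amounts (n = n₀ + ν ξ):
  B: 405 − 1(285) = 120
  A: 0 + 2(285) = 570

570 mol/s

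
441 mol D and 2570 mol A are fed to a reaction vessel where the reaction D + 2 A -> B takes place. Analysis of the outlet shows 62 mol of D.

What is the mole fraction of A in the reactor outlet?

0.804

For D: n = n₀ − 1ξ → 62 = 441 − 1ξ, giving ξ = 379 mol.
Outlet amounts (n = n₀ + ν ξ):
  D: 441 − 1(379) = 62
  A: 2570 − 2(379) = 1812
  B: 0 + 1(379) = 379
Total out = 2253 mol; y_A = 1812 / 2253 = 0.8043.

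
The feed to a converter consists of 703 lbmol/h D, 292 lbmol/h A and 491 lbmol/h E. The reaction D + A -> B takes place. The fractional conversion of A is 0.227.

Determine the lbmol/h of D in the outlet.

A reacted = 0.227 × 292 = 66.28 lbmol/h; ν_A = −1, so ξ = 66.28/1 = 66.28 lbmol/h.
Outlet amounts (n = n₀ + ν ξ):
  D: 703 − 1(66.28) = 636.7
  A: 292 − 1(66.28) = 225.7
  B: 0 + 1(66.28) = 66.28
  E: 491 (inert)

637 lbmol/h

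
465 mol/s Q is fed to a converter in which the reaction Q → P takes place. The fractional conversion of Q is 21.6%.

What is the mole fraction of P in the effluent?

Q reacted = 0.216 × 465 = 100.4 mol/s; ν_Q = −1, so ξ = 100.4/1 = 100.4 mol/s.
Outlet amounts (n = n₀ + ν ξ):
  Q: 465 − 1(100.4) = 364.6
  P: 0 + 1(100.4) = 100.4
Total out = 465 mol/s; y_P = 100.4 / 465 = 0.216.

0.216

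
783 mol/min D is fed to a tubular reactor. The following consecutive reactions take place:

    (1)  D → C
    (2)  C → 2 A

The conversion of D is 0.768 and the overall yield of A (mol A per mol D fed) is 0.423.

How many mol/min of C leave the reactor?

436 mol/min

Conversion of D: D consumed = 1ξ₁ = 0.768 × 783 → ξ₁ = 601.3 mol/min.
Yield of A: 2ξ₂ / 783 = 0.423 → ξ₂ = 165.6 mol/min.
Outlet amounts (n = n₀ + Σ ν·ξ):
  D: 783 − 1(601.3) = 181.7
  C: 0 + 1(601.3) − 1(165.6) = 435.7
  A: 0 + 2(165.6) = 331.2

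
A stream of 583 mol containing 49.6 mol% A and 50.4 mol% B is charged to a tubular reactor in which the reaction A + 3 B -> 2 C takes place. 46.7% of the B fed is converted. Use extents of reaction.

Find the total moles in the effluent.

B reacted = 0.467 × 293.8 = 137.2 mol; ν_B = −3, so ξ = 137.2/3 = 45.74 mol.
Outlet amounts (n = n₀ + ν ξ):
  A: 289.2 − 1(45.74) = 243.4
  B: 293.8 − 3(45.74) = 156.6
  C: 0 + 2(45.74) = 91.48
Total out = 243.4 + 156.6 + 91.48 = 491.5 mol.

492 mol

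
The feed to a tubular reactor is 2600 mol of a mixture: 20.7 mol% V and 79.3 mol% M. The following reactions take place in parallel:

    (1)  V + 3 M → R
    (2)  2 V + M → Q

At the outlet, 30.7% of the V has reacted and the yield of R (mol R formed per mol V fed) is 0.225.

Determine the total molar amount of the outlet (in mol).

Yield of R: 1ξ₁ / 538.2 = 0.225 → ξ₁ = 121.1 mol.
Conversion of V: 1ξ₁ + 2ξ₂ = 0.307 × 538.2 = 165.2 → ξ₂ = 22.07 mol.
Outlet amounts (n = n₀ + Σ ν·ξ):
  V: 538.2 − 1(121.1) − 2(22.07) = 373
  M: 2062 − 3(121.1) − 1(22.07) = 1676
  R: 0 + 1(121.1) = 121.1
  Q: 0 + 1(22.07) = 22.07
Total out = 373 + 1676 + 121.1 + 22.07 = 2193 mol.

2190 mol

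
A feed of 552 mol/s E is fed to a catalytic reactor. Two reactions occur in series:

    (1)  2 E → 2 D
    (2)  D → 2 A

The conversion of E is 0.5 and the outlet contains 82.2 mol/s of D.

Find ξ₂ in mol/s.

Conversion of E: E consumed = 2ξ₁ = 0.5 × 552 → ξ₁ = 138 mol/s.
D balance: n_D = 0 + 2ξ₁ − 1ξ₂ = 82.2 → ξ₂ = (2·138 − 82.2)/1 = 193.8 mol/s.
Outlet amounts (n = n₀ + Σ ν·ξ):
  E: 552 − 2(138) = 276
  D: 0 + 2(138) − 1(193.8) = 82.2
  A: 0 + 2(193.8) = 387.6

ξ₂ = 194 mol/s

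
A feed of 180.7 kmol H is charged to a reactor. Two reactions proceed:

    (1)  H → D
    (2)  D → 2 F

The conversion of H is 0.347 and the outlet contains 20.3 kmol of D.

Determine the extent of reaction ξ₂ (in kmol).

ξ₂ = 42.4 kmol

Conversion of H: H consumed = 1ξ₁ = 0.347 × 180.7 → ξ₁ = 62.7 kmol.
D balance: n_D = 0 + 1ξ₁ − 1ξ₂ = 20.3 → ξ₂ = (1·62.7 − 20.3)/1 = 42.4 kmol.
Outlet amounts (n = n₀ + Σ ν·ξ):
  H: 180.7 − 1(62.7) = 118
  D: 0 + 1(62.7) − 1(42.4) = 20.3
  F: 0 + 2(42.4) = 84.81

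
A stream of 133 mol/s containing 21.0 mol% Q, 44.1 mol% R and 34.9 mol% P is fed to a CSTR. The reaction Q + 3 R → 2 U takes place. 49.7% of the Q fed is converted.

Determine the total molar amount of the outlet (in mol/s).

Q reacted = 0.497 × 27.93 = 13.88 mol/s; ν_Q = −1, so ξ = 13.88/1 = 13.88 mol/s.
Outlet amounts (n = n₀ + ν ξ):
  Q: 27.93 − 1(13.88) = 14.05
  R: 58.65 − 3(13.88) = 17.01
  U: 0 + 2(13.88) = 27.76
  P: 46.42 (inert)
Total out = 14.05 + 17.01 + 27.76 + 46.42 = 105.2 mol/s.

105 mol/s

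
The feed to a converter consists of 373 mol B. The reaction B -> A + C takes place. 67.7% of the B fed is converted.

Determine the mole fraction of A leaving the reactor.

0.404

B reacted = 0.677 × 373 = 252.5 mol; ν_B = −1, so ξ = 252.5/1 = 252.5 mol.
Outlet amounts (n = n₀ + ν ξ):
  B: 373 − 1(252.5) = 120.5
  A: 0 + 1(252.5) = 252.5
  C: 0 + 1(252.5) = 252.5
Total out = 625.5 mol; y_A = 252.5 / 625.5 = 0.4037.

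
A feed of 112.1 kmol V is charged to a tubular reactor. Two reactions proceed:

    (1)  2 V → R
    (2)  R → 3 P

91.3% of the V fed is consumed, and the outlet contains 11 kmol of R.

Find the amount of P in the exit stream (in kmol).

121 kmol

Conversion of V: V consumed = 2ξ₁ = 0.913 × 112.1 → ξ₁ = 51.17 kmol.
R balance: n_R = 0 + 1ξ₁ − 1ξ₂ = 11 → ξ₂ = (1·51.17 − 11)/1 = 40.17 kmol.
Outlet amounts (n = n₀ + Σ ν·ξ):
  V: 112.1 − 2(51.17) = 9.753
  R: 0 + 1(51.17) − 1(40.17) = 11
  P: 0 + 3(40.17) = 120.5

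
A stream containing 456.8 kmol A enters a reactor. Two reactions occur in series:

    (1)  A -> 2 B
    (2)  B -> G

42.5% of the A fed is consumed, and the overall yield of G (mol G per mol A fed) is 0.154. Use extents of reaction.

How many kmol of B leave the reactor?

318 kmol

Conversion of A: A consumed = 1ξ₁ = 0.425 × 456.8 → ξ₁ = 194.1 kmol.
Yield of G: 1ξ₂ / 456.8 = 0.154 → ξ₂ = 70.35 kmol.
Outlet amounts (n = n₀ + Σ ν·ξ):
  A: 456.8 − 1(194.1) = 262.7
  B: 0 + 2(194.1) − 1(70.35) = 317.9
  G: 0 + 1(70.35) = 70.35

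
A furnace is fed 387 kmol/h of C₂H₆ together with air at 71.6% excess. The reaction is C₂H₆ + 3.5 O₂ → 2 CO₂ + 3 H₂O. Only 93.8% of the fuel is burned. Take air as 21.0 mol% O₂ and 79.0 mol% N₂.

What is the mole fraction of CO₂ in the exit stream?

0.0624

Stoichiometric O₂ = 3.5 × 387 = 1354 kmol/h; O₂ fed = 1354 × 1.716 = 2324 kmol/h.
N₂ fed = 2324 × 79/21 = 8744 kmol/h.
Fuel reacted = 0.938 × 387 → ξ = 363 kmol/h.
Outlet (n = n₀ + ν ξ):
  C₂H₆: 387 − 1(363) = 23.99
  O₂: 2324 − 3.5(363) = 1054
  N₂: 8744 (inert)
  CO₂: 0 + 2(363) = 726
  H₂O: 0 + 3(363) = 1089
Total out = 11640 kmol/h; y_CO₂ = 726 / 11640 = 0.06239.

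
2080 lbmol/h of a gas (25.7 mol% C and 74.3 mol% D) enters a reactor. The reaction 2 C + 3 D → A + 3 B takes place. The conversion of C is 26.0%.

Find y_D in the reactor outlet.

0.665

C reacted = 0.26 × 534.6 = 139 lbmol/h; ν_C = −2, so ξ = 139/2 = 69.49 lbmol/h.
Outlet amounts (n = n₀ + ν ξ):
  C: 534.6 − 2(69.49) = 395.6
  D: 1545 − 3(69.49) = 1337
  A: 0 + 1(69.49) = 69.49
  B: 0 + 3(69.49) = 208.5
Total out = 2011 lbmol/h; y_D = 1337 / 2011 = 0.665.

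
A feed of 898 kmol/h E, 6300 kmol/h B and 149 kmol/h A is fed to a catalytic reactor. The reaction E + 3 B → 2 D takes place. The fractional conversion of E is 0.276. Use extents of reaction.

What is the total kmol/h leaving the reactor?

6850 kmol/h

E reacted = 0.276 × 898 = 247.8 kmol/h; ν_E = −1, so ξ = 247.8/1 = 247.8 kmol/h.
Outlet amounts (n = n₀ + ν ξ):
  E: 898 − 1(247.8) = 650.2
  B: 6300 − 3(247.8) = 5556
  D: 0 + 2(247.8) = 495.7
  A: 149 (inert)
Total out = 650.2 + 5556 + 495.7 + 149 = 6851 kmol/h.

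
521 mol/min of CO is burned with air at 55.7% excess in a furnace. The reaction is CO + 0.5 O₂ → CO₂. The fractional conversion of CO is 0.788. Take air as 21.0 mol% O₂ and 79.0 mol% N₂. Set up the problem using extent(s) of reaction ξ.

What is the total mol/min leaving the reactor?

2250 mol/min

Stoichiometric O₂ = 0.5 × 521 = 260.5 mol/min; O₂ fed = 260.5 × 1.557 = 405.6 mol/min.
N₂ fed = 405.6 × 79/21 = 1526 mol/min.
Fuel reacted = 0.788 × 521 → ξ = 410.5 mol/min.
Outlet (n = n₀ + ν ξ):
  CO: 521 − 1(410.5) = 110.5
  O₂: 405.6 − 0.5(410.5) = 200.3
  N₂: 1526 (inert)
  CO₂: 0 + 1(410.5) = 410.5
Total out = 110.5 + 200.3 + 1526 + 410.5 = 2247 mol/min.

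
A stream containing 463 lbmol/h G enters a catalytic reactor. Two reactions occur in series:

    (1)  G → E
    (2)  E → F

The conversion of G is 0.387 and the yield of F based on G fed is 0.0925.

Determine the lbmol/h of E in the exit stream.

Conversion of G: G consumed = 1ξ₁ = 0.387 × 463 → ξ₁ = 179.2 lbmol/h.
Yield of F: 1ξ₂ / 463 = 0.0925 → ξ₂ = 42.83 lbmol/h.
Outlet amounts (n = n₀ + Σ ν·ξ):
  G: 463 − 1(179.2) = 283.8
  E: 0 + 1(179.2) − 1(42.83) = 136.4
  F: 0 + 1(42.83) = 42.83

136 lbmol/h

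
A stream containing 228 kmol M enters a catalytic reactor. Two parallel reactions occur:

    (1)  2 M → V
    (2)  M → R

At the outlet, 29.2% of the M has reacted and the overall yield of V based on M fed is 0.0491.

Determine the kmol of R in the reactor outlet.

44.2 kmol

Yield of V: 1ξ₁ / 228 = 0.0491 → ξ₁ = 11.19 kmol.
Conversion of M: 2ξ₁ + 1ξ₂ = 0.292 × 228 = 66.58 → ξ₂ = 44.19 kmol.
Outlet amounts (n = n₀ + Σ ν·ξ):
  M: 228 − 2(11.19) − 1(44.19) = 161.4
  V: 0 + 1(11.19) = 11.19
  R: 0 + 1(44.19) = 44.19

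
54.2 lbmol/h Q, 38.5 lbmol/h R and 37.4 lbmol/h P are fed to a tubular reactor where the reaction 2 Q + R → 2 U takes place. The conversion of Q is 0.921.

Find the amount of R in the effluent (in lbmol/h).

Q reacted = 0.921 × 54.2 = 49.92 lbmol/h; ν_Q = −2, so ξ = 49.92/2 = 24.96 lbmol/h.
Outlet amounts (n = n₀ + ν ξ):
  Q: 54.2 − 2(24.96) = 4.282
  R: 38.5 − 1(24.96) = 13.54
  U: 0 + 2(24.96) = 49.92
  P: 37.4 (inert)

13.5 lbmol/h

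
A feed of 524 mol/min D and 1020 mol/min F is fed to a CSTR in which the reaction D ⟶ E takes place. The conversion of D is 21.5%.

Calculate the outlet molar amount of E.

113 mol/min

D reacted = 0.215 × 524 = 112.7 mol/min; ν_D = −1, so ξ = 112.7/1 = 112.7 mol/min.
Outlet amounts (n = n₀ + ν ξ):
  D: 524 − 1(112.7) = 411.3
  E: 0 + 1(112.7) = 112.7
  F: 1020 (inert)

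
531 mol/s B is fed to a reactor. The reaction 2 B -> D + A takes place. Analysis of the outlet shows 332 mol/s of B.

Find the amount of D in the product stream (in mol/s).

For B: n = n₀ − 2ξ → 332 = 531 − 2ξ, giving ξ = 99.5 mol/s.
Outlet amounts (n = n₀ + ν ξ):
  B: 531 − 2(99.5) = 332
  D: 0 + 1(99.5) = 99.5
  A: 0 + 1(99.5) = 99.5

99.5 mol/s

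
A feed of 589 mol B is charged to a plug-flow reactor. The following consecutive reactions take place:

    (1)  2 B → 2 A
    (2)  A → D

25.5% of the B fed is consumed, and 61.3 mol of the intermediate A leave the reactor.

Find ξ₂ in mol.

Conversion of B: B consumed = 2ξ₁ = 0.255 × 589 → ξ₁ = 75.1 mol.
A balance: n_A = 0 + 2ξ₁ − 1ξ₂ = 61.3 → ξ₂ = (2·75.1 − 61.3)/1 = 88.89 mol.
Outlet amounts (n = n₀ + Σ ν·ξ):
  B: 589 − 2(75.1) = 438.8
  A: 0 + 2(75.1) − 1(88.89) = 61.3
  D: 0 + 1(88.89) = 88.89

ξ₂ = 88.9 mol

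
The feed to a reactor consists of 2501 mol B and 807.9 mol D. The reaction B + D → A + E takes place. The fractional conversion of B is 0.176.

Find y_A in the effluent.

0.133

B reacted = 0.176 × 2501 = 440.2 mol; ν_B = −1, so ξ = 440.2/1 = 440.2 mol.
Outlet amounts (n = n₀ + ν ξ):
  B: 2501 − 1(440.2) = 2061
  D: 807.9 − 1(440.2) = 367.7
  A: 0 + 1(440.2) = 440.2
  E: 0 + 1(440.2) = 440.2
Total out = 3309 mol; y_A = 440.2 / 3309 = 0.133.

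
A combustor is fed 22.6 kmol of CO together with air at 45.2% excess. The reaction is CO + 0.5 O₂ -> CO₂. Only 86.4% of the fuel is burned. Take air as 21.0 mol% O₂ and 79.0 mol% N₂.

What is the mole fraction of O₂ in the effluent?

0.073

Stoichiometric O₂ = 0.5 × 22.6 = 11.3 kmol; O₂ fed = 11.3 × 1.452 = 16.41 kmol.
N₂ fed = 16.41 × 79/21 = 61.72 kmol.
Fuel reacted = 0.864 × 22.6 → ξ = 19.53 kmol.
Outlet (n = n₀ + ν ξ):
  CO: 22.6 − 1(19.53) = 3.074
  O₂: 16.41 − 0.5(19.53) = 6.644
  N₂: 61.72 (inert)
  CO₂: 0 + 1(19.53) = 19.53
Total out = 90.97 kmol; y_O₂ = 6.644 / 90.97 = 0.07304.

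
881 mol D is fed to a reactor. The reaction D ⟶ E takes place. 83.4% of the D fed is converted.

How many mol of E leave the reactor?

D reacted = 0.834 × 881 = 734.8 mol; ν_D = −1, so ξ = 734.8/1 = 734.8 mol.
Outlet amounts (n = n₀ + ν ξ):
  D: 881 − 1(734.8) = 146.2
  E: 0 + 1(734.8) = 734.8

735 mol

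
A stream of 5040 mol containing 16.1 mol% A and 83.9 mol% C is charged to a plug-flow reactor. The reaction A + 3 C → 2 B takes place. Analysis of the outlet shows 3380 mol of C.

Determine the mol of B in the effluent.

566 mol

For C: n = n₀ − 3ξ → 3380 = 4229 − 3ξ, giving ξ = 282.9 mol.
Outlet amounts (n = n₀ + ν ξ):
  A: 811.4 − 1(282.9) = 528.6
  C: 4229 − 3(282.9) = 3380
  B: 0 + 2(282.9) = 565.7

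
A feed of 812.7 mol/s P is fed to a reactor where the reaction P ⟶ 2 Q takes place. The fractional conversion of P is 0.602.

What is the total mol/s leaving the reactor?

1300 mol/s

P reacted = 0.602 × 812.7 = 489.2 mol/s; ν_P = −1, so ξ = 489.2/1 = 489.2 mol/s.
Outlet amounts (n = n₀ + ν ξ):
  P: 812.7 − 1(489.2) = 323.5
  Q: 0 + 2(489.2) = 978.5
Total out = 323.5 + 978.5 = 1302 mol/s.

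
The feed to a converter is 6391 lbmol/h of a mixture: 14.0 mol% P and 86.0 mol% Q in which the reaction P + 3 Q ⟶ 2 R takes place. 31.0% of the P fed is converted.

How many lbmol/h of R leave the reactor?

P reacted = 0.31 × 894.7 = 277.4 lbmol/h; ν_P = −1, so ξ = 277.4/1 = 277.4 lbmol/h.
Outlet amounts (n = n₀ + ν ξ):
  P: 894.7 − 1(277.4) = 617.4
  Q: 5496 − 3(277.4) = 4664
  R: 0 + 2(277.4) = 554.7

555 lbmol/h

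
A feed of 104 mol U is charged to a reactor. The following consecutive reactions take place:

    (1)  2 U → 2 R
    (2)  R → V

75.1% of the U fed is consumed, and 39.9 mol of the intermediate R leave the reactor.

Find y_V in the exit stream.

Conversion of U: U consumed = 2ξ₁ = 0.751 × 104 → ξ₁ = 39.05 mol.
R balance: n_R = 0 + 2ξ₁ − 1ξ₂ = 39.9 → ξ₂ = (2·39.05 − 39.9)/1 = 38.2 mol.
Outlet amounts (n = n₀ + Σ ν·ξ):
  U: 104 − 2(39.05) = 25.9
  R: 0 + 2(39.05) − 1(38.2) = 39.9
  V: 0 + 1(38.2) = 38.2
Total out = 104 mol; y_V = 38.2 / 104 = 0.3673.

0.367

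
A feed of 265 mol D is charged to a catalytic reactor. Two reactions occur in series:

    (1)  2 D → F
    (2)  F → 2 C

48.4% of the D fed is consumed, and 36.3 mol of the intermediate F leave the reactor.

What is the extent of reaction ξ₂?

Conversion of D: D consumed = 2ξ₁ = 0.484 × 265 → ξ₁ = 64.13 mol.
F balance: n_F = 0 + 1ξ₁ − 1ξ₂ = 36.3 → ξ₂ = (1·64.13 − 36.3)/1 = 27.83 mol.
Outlet amounts (n = n₀ + Σ ν·ξ):
  D: 265 − 2(64.13) = 136.7
  F: 0 + 1(64.13) − 1(27.83) = 36.3
  C: 0 + 2(27.83) = 55.66

ξ₂ = 27.8 mol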